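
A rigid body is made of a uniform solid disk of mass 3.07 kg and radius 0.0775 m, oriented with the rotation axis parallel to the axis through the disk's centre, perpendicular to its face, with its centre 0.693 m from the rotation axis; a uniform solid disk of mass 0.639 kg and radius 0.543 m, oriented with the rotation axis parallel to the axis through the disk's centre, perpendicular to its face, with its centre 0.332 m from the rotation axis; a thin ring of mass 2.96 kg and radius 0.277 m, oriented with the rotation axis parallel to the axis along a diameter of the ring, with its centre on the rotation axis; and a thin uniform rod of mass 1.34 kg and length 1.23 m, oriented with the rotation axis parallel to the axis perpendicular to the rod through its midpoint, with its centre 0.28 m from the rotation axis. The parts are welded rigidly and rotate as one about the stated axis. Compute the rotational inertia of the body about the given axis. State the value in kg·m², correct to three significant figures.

Solid disk: I_cm = (1/2)MR² = (1/2)(3.07)(0.0775)² = 0.0092196 kg·m²; centre at d = 0.693 m, so I = I_cm + Md² gives I = 0.0092196 + (3.07)(0.693)² = 1.4836 kg·m².
Solid disk: I_cm = (1/2)MR² = (1/2)(0.639)(0.543)² = 0.094204 kg·m²; centre at d = 0.332 m, so I = I_cm + Md² gives I = 0.094204 + (0.639)(0.332)² = 0.16464 kg·m².
Thin ring: I_cm = (1/2)MR² = (1/2)(2.96)(0.277)² = 0.11356 kg·m²; axis through the centre, so I = 0.11356 kg·m².
Thin rod: I_cm = (1/12)ML² = (1/12)(1.34)(1.23)² = 0.16894 kg·m²; centre at d = 0.28 m, so I = I_cm + Md² gives I = 0.16894 + (1.34)(0.28)² = 0.274 kg·m².
Total I = 1.4836 + 0.16464 + 0.11356 + 0.274 = 2.0358 kg·m².

2.04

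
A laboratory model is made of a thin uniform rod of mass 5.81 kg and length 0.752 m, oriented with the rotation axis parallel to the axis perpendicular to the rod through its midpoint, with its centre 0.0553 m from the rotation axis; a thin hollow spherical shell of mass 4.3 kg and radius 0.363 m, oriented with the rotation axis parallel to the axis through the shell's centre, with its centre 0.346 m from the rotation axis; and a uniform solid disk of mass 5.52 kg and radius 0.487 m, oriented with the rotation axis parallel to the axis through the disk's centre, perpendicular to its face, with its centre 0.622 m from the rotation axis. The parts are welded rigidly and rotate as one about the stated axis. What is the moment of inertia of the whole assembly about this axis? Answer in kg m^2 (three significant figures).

Thin rod: I_cm = (1/12)ML² = (1/12)(5.81)(0.752)² = 0.2738 kg m^2; centre at d = 0.0553 m, so I = I_cm + Md² gives I = 0.2738 + (5.81)(0.0553)² = 0.29157 kg m^2.
Spherical shell: I_cm = (2/3)MR² = (2/3)(4.3)(0.363)² = 0.37774 kg m^2; centre at d = 0.346 m, so I = I_cm + Md² gives I = 0.37774 + (4.3)(0.346)² = 0.89252 kg m^2.
Solid disk: I_cm = (1/2)MR² = (1/2)(5.52)(0.487)² = 0.65459 kg m^2; centre at d = 0.622 m, so I = I_cm + Md² gives I = 0.65459 + (5.52)(0.622)² = 2.7902 kg m^2.
Total I = 0.29157 + 0.89252 + 2.7902 = 3.9743 kg m^2.

3.97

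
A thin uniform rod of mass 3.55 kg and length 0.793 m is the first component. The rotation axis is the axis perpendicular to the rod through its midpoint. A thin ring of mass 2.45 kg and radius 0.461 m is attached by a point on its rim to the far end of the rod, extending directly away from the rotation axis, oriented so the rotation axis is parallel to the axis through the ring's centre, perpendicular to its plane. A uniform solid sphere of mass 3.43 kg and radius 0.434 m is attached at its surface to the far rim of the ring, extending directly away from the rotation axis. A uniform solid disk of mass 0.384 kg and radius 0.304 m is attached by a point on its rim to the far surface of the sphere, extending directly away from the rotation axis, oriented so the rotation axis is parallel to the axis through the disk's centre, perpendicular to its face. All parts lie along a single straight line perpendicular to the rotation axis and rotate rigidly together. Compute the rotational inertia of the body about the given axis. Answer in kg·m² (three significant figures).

15.7

Thin rod: I_cm = (1/12)ML² = (1/12)(3.55)(0.793)² = 0.18603 kg·m²; axis through the centre, so I = 0.18603 kg·m².
Thin ring: I_cm = MR² = (2.45)(0.461)² = 0.52068 kg·m²; centre at d = 0.3965 + 0.461 = 0.8575 m, so I = I_cm + Md² gives I = 0.52068 + (2.45)(0.8575)² = 2.3222 kg·m².
Solid sphere: I_cm = (2/5)MR² = (2/5)(3.43)(0.434)² = 0.25842 kg·m²; centre at d = 0.3965 + 0.461 + 0.461 + 0.434 = 1.7525 m, so I = I_cm + Md² gives I = 0.25842 + (3.43)(1.7525)² = 10.793 kg·m².
Solid disk: I_cm = (1/2)MR² = (1/2)(0.384)(0.304)² = 0.017744 kg·m²; centre at d = 0.3965 + 0.461 + 0.461 + 0.434 + 0.434 + 0.304 = 2.4905 m, so I = I_cm + Md² gives I = 0.017744 + (0.384)(2.4905)² = 2.3995 kg·m².
Total I = 0.18603 + 2.3222 + 10.793 + 2.3995 = 15.701 kg·m².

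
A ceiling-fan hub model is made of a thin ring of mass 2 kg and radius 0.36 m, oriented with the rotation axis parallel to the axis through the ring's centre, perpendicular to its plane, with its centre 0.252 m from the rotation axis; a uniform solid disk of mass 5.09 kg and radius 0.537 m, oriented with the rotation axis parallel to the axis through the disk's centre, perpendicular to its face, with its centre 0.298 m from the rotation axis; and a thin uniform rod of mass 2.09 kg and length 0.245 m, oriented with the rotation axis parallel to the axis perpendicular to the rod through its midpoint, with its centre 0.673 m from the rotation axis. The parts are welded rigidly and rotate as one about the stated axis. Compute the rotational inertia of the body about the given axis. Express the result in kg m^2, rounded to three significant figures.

2.53

Thin ring: I_cm = MR² = (2)(0.36)² = 0.2592 kg m^2; centre at d = 0.252 m, so the parallel axis theorem gives I = 0.2592 + (2)(0.252)² = 0.38621 kg m^2.
Solid disk: I_cm = (1/2)MR² = (1/2)(5.09)(0.537)² = 0.7339 kg m^2; centre at d = 0.298 m, so the parallel axis theorem gives I = 0.7339 + (5.09)(0.298)² = 1.1859 kg m^2.
Thin rod: I_cm = (1/12)ML² = (1/12)(2.09)(0.245)² = 0.010454 kg m^2; centre at d = 0.673 m, so the parallel axis theorem gives I = 0.010454 + (2.09)(0.673)² = 0.95708 kg m^2.
Total I = 0.38621 + 1.1859 + 0.95708 = 2.5292 kg m^2.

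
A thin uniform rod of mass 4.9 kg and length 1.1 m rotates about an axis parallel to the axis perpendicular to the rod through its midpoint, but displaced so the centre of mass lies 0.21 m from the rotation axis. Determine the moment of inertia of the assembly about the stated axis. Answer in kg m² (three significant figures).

I_cm = (1/12)ML² = (1/12)(4.9)(1.1)² = 0.49408 kg m²; centre at d = 0.21 m, so I = I_cm + Md² gives I = 0.49408 + (4.9)(0.21)² = 0.71017 kg m².

0.710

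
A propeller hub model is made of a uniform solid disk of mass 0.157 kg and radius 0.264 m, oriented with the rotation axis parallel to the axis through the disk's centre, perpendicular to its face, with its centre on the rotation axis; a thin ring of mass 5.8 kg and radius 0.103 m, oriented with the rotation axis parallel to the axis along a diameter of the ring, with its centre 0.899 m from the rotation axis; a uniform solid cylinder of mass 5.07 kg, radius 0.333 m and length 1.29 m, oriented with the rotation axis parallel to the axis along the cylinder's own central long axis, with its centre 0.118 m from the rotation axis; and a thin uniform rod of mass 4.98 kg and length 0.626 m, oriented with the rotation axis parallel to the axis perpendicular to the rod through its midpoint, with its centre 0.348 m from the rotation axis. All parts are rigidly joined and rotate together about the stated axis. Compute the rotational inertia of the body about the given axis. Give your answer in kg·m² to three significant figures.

Solid disk: I_cm = (1/2)MR² = (1/2)(0.157)(0.264)² = 0.0054711 kg·m²; axis through the centre, so I = 0.0054711 kg·m².
Thin ring: I_cm = (1/2)MR² = (1/2)(5.8)(0.103)² = 0.030766 kg·m²; centre at d = 0.899 m, so the parallel axis theorem gives I = 0.030766 + (5.8)(0.899)² = 4.7183 kg·m².
Solid cylinder: I_cm = (1/2)MR² = (1/2)(5.07)(0.333)² = 0.2811 kg·m²; centre at d = 0.118 m, so the parallel axis theorem gives I = 0.2811 + (5.07)(0.118)² = 0.3517 kg·m².
Thin rod: I_cm = (1/12)ML² = (1/12)(4.98)(0.626)² = 0.16263 kg·m²; centre at d = 0.348 m, so the parallel axis theorem gives I = 0.16263 + (4.98)(0.348)² = 0.76573 kg·m².
Total I = 0.0054711 + 4.7183 + 0.3517 + 0.76573 = 5.8412 kg·m².

5.84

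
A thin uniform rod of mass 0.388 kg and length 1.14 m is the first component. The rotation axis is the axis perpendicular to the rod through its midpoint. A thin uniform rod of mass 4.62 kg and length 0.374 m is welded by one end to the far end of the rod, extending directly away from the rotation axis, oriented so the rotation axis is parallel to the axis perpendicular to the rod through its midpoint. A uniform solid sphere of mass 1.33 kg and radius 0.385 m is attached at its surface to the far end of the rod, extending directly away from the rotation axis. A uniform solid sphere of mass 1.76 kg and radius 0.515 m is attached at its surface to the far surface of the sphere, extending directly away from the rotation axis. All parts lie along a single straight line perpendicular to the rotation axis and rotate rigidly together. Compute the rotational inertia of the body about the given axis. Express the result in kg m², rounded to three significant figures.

Thin rod: I_cm = (1/12)ML² = (1/12)(0.388)(1.14)² = 0.04202 kg m²; axis through the centre, so I = 0.04202 kg m².
Thin rod: I_cm = (1/12)ML² = (1/12)(4.62)(0.374)² = 0.053852 kg m²; centre at d = 0.57 + 0.187 = 0.757 m, so I = I_cm + Md² gives I = 0.053852 + (4.62)(0.757)² = 2.7013 kg m².
Solid sphere: I_cm = (2/5)MR² = (2/5)(1.33)(0.385)² = 0.078856 kg m²; centre at d = 0.57 + 0.187 + 0.187 + 0.385 = 1.329 m, so I = I_cm + Md² gives I = 0.078856 + (1.33)(1.329)² = 2.428 kg m².
Solid sphere: I_cm = (2/5)MR² = (2/5)(1.76)(0.515)² = 0.18672 kg m²; centre at d = 0.57 + 0.187 + 0.187 + 0.385 + 0.385 + 0.515 = 2.229 m, so I = I_cm + Md² gives I = 0.18672 + (1.76)(2.229)² = 8.9312 kg m².
Total I = 0.04202 + 2.7013 + 2.428 + 8.9312 = 14.102 kg m².

14.1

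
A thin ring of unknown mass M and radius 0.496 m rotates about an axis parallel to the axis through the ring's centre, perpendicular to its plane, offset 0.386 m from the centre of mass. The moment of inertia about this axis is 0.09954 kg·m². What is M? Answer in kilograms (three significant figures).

0.252

I = I_cm + Md² = MR² + Md² = M·[1·(0.496)² + (0.386)²] = M·0.39501.
So M = 0.09954 / 0.39501 = 0.25199 kg.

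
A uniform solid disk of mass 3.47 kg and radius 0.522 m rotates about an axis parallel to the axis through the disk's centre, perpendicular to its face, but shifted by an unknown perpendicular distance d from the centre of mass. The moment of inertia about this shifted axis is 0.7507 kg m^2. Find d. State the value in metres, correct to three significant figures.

About the centre-of-mass axis, I_cm = (1/2)MR² = (1/2)(3.47)(0.522)² = 0.47276 kg m^2.
Parallel axis theorem: I = I_cm + Md², so Md² = 0.7507 − 0.47276 = 0.27794 kg m^2.
d = √(0.27794 / 3.47) = 0.28302 m.

0.283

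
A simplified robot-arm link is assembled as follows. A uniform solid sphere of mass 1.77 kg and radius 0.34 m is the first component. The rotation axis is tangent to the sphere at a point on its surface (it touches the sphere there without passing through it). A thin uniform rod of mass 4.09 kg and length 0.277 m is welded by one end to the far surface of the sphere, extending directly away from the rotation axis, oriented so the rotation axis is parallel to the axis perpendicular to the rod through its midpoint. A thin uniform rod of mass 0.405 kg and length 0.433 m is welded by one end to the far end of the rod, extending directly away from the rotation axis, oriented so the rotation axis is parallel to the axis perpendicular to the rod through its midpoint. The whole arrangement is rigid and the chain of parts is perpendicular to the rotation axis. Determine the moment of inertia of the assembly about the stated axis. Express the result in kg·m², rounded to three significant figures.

3.62

Solid sphere: I_cm = (2/5)MR² = (2/5)(1.77)(0.34)² = 0.081845 kg·m²; centre at d = 0.34 m, so the parallel axis theorem gives I = 0.081845 + (1.77)(0.34)² = 0.28646 kg·m².
Thin rod: I_cm = (1/12)ML² = (1/12)(4.09)(0.277)² = 0.026152 kg·m²; centre at d = 0.34 + 0.34 + 0.1385 = 0.8185 m, so the parallel axis theorem gives I = 0.026152 + (4.09)(0.8185)² = 2.7662 kg·m².
Thin rod: I_cm = (1/12)ML² = (1/12)(0.405)(0.433)² = 0.0063278 kg·m²; centre at d = 0.34 + 0.34 + 0.1385 + 0.1385 + 0.2165 = 1.1735 m, so the parallel axis theorem gives I = 0.0063278 + (0.405)(1.1735)² = 0.56405 kg·m².
Total I = 0.28646 + 2.7662 + 0.56405 = 3.6167 kg·m².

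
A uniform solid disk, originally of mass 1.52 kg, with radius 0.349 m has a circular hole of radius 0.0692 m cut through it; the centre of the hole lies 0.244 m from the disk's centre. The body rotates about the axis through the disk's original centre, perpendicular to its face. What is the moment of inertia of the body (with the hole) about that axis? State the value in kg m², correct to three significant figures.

Unpierced body about its centre: I₀ = (1/2)MR² = (1/2)(1.52)(0.349)² = 0.092569 kg m².
The removed disk has mass m = M·(r/R)² = (1.52)(0.0692/0.349)² = 0.059759 kg (same uniform areal density).
Its moment of inertia about the rotation axis (parallel-axis theorem): I_hole = (1/2)mr² + md² = (1/2)(0.059759)(0.0692)² + (0.059759)(0.244)² = 0.0037009 kg m².
Treating the hole as negative mass, I = I₀ − I_hole = 0.092569 − 0.0037009 = 0.088868 kg m².

0.0889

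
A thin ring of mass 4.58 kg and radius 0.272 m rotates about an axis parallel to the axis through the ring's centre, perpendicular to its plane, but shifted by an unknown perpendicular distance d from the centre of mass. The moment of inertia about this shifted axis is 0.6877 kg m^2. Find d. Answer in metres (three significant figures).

About the centre-of-mass axis, I_cm = MR² = (4.58)(0.272)² = 0.33885 kg m^2.
Parallel axis theorem: I = I_cm + Md², so Md² = 0.6877 − 0.33885 = 0.34885 kg m^2.
d = √(0.34885 / 4.58) = 0.27599 m.

0.276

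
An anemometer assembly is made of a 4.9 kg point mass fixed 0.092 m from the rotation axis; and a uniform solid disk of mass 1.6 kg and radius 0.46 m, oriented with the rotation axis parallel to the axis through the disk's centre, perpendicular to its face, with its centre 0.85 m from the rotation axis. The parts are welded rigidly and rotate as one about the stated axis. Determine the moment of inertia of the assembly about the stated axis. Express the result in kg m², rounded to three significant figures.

Point mass: I_cm = 0; centre at d = 0.092 m, so the parallel axis theorem gives I = 0 + (4.9)(0.092)² = 0.041474 kg m².
Solid disk: I_cm = (1/2)MR² = (1/2)(1.6)(0.46)² = 0.16928 kg m²; centre at d = 0.85 m, so the parallel axis theorem gives I = 0.16928 + (1.6)(0.85)² = 1.3253 kg m².
Total I = 0.041474 + 1.3253 = 1.3668 kg m².

1.37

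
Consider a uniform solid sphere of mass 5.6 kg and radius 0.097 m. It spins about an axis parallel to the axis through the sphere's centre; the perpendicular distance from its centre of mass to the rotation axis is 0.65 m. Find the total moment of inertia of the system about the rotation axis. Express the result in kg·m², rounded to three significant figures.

I_cm = (2/5)MR² = (2/5)(5.6)(0.097)² = 0.021076 kg·m²; centre at d = 0.65 m, so the parallel axis theorem gives I = 0.021076 + (5.6)(0.65)² = 2.3871 kg·m².

2.39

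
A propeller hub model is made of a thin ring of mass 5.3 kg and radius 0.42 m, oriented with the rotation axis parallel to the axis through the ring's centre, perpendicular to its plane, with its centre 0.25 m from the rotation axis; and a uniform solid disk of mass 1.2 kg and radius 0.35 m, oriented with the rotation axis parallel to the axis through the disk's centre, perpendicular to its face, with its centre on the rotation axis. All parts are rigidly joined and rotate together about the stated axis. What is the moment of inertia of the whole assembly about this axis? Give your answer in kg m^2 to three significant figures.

1.34

Thin ring: I_cm = MR² = (5.3)(0.42)² = 0.93492 kg m^2; centre at d = 0.25 m, so the parallel axis theorem gives I = 0.93492 + (5.3)(0.25)² = 1.2662 kg m^2.
Solid disk: I_cm = (1/2)MR² = (1/2)(1.2)(0.35)² = 0.0735 kg m^2; axis through the centre, so I = 0.0735 kg m^2.
Total I = 1.2662 + 0.0735 = 1.3397 kg m^2.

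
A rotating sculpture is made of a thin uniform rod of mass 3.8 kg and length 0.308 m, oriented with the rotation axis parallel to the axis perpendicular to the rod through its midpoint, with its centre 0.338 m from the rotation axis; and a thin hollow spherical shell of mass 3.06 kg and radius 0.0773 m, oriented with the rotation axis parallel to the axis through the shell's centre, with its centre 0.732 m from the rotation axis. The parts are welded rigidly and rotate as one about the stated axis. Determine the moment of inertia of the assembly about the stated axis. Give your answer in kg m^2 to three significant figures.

Thin rod: I_cm = (1/12)ML² = (1/12)(3.8)(0.308)² = 0.03004 kg m^2; centre at d = 0.338 m, so the parallel axis theorem gives I = 0.03004 + (3.8)(0.338)² = 0.46417 kg m^2.
Spherical shell: I_cm = (2/3)MR² = (2/3)(3.06)(0.0773)² = 0.01219 kg m^2; centre at d = 0.732 m, so the parallel axis theorem gives I = 0.01219 + (3.06)(0.732)² = 1.6518 kg m^2.
Total I = 0.46417 + 1.6518 = 2.116 kg m^2.

2.12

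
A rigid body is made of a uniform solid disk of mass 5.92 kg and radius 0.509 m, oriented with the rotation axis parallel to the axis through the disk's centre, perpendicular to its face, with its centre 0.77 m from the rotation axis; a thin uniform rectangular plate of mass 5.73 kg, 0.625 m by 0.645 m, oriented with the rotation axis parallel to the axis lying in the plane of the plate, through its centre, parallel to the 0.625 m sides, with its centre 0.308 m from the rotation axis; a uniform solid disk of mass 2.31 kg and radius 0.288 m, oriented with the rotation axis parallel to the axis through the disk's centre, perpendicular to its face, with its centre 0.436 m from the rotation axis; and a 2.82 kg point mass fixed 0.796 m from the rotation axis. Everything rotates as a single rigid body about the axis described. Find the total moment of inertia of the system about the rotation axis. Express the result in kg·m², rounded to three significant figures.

Solid disk: I_cm = (1/2)MR² = (1/2)(5.92)(0.509)² = 0.76688 kg·m²; centre at d = 0.77 m, so I = I_cm + Md² gives I = 0.76688 + (5.92)(0.77)² = 4.2768 kg·m².
Rectangular plate: I_cm = (1/12)Mb² = (1/12)(5.73)(0.645)² = 0.19865 kg·m²; centre at d = 0.308 m, so I = I_cm + Md² gives I = 0.19865 + (5.73)(0.308)² = 0.74222 kg·m².
Solid disk: I_cm = (1/2)MR² = (1/2)(2.31)(0.288)² = 0.0958 kg·m²; centre at d = 0.436 m, so I = I_cm + Md² gives I = 0.0958 + (2.31)(0.436)² = 0.53492 kg·m².
Point mass: I_cm = 0; centre at d = 0.796 m, so I = I_cm + Md² gives I = 0 + (2.82)(0.796)² = 1.7868 kg·m².
Total I = 4.2768 + 0.74222 + 0.53492 + 1.7868 = 7.3408 kg·m².

7.34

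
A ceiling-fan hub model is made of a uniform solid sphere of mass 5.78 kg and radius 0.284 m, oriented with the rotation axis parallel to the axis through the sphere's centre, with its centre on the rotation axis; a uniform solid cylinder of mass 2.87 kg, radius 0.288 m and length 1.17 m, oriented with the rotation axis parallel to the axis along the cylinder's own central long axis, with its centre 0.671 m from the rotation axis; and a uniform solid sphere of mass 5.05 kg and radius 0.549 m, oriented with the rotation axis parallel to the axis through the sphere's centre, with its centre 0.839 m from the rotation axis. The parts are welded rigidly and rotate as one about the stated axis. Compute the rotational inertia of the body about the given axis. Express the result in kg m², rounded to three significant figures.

5.76

Solid sphere: I_cm = (2/5)MR² = (2/5)(5.78)(0.284)² = 0.18648 kg m²; axis through the centre, so I = 0.18648 kg m².
Solid cylinder: I_cm = (1/2)MR² = (1/2)(2.87)(0.288)² = 0.11902 kg m²; centre at d = 0.671 m, so I = I_cm + Md² gives I = 0.11902 + (2.87)(0.671)² = 1.4112 kg m².
Solid sphere: I_cm = (2/5)MR² = (2/5)(5.05)(0.549)² = 0.60883 kg m²; centre at d = 0.839 m, so I = I_cm + Md² gives I = 0.60883 + (5.05)(0.839)² = 4.1636 kg m².
Total I = 0.18648 + 1.4112 + 4.1636 = 5.7613 kg m².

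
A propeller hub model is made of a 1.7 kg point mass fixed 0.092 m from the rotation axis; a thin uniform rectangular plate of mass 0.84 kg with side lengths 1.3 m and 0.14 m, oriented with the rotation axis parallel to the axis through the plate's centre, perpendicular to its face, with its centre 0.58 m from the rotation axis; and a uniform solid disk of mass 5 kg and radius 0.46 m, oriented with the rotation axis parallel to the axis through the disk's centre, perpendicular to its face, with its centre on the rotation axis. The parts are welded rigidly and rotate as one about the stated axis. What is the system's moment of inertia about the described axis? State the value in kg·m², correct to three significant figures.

0.946

Point mass: I_cm = 0; centre at d = 0.092 m, so I = I_cm + Md² gives I = 0 + (1.7)(0.092)² = 0.014389 kg·m².
Rectangular plate: I_cm = (1/12)M(a²+b²) = (1/12)(0.84)[(1.3)² + (0.14)²] = 0.11967 kg·m²; centre at d = 0.58 m, so I = I_cm + Md² gives I = 0.11967 + (0.84)(0.58)² = 0.40225 kg·m².
Solid disk: I_cm = (1/2)MR² = (1/2)(5)(0.46)² = 0.529 kg·m²; axis through the centre, so I = 0.529 kg·m².
Total I = 0.014389 + 0.40225 + 0.529 = 0.94564 kg·m².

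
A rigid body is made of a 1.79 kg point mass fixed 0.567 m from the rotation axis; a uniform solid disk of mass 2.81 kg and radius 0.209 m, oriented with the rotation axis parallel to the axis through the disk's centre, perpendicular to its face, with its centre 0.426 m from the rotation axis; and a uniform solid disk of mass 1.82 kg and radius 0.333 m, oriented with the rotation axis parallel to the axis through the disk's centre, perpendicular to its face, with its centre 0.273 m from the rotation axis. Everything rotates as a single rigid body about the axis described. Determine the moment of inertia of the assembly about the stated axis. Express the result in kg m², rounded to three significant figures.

Point mass: I_cm = 0; centre at d = 0.567 m, so the parallel axis theorem gives I = 0 + (1.79)(0.567)² = 0.57547 kg m².
Solid disk: I_cm = (1/2)MR² = (1/2)(2.81)(0.209)² = 0.061372 kg m²; centre at d = 0.426 m, so the parallel axis theorem gives I = 0.061372 + (2.81)(0.426)² = 0.57132 kg m².
Solid disk: I_cm = (1/2)MR² = (1/2)(1.82)(0.333)² = 0.10091 kg m²; centre at d = 0.273 m, so the parallel axis theorem gives I = 0.10091 + (1.82)(0.273)² = 0.23655 kg m².
Total I = 0.57547 + 0.57132 + 0.23655 = 1.3833 kg m².

1.38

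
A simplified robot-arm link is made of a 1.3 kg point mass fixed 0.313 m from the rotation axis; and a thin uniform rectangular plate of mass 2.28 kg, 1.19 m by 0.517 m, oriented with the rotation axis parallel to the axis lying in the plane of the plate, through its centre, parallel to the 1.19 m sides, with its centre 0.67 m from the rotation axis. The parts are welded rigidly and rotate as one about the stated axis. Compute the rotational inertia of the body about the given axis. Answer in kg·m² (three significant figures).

Point mass: I_cm = 0; centre at d = 0.313 m, so I = I_cm + Md² gives I = 0 + (1.3)(0.313)² = 0.12736 kg·m².
Rectangular plate: I_cm = (1/12)Mb² = (1/12)(2.28)(0.517)² = 0.050785 kg·m²; centre at d = 0.67 m, so I = I_cm + Md² gives I = 0.050785 + (2.28)(0.67)² = 1.0743 kg·m².
Total I = 0.12736 + 1.0743 = 1.2016 kg·m².

1.20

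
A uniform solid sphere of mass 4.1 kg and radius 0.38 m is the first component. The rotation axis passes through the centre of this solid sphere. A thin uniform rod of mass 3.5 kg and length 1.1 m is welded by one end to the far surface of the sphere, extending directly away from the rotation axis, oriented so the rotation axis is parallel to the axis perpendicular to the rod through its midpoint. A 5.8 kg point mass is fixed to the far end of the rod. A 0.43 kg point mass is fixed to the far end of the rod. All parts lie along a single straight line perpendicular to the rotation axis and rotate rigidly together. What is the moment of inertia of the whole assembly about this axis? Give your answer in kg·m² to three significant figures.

Solid sphere: I_cm = (2/5)MR² = (2/5)(4.1)(0.38)² = 0.23682 kg·m²; axis through the centre, so I = 0.23682 kg·m².
Thin rod: I_cm = (1/12)ML² = (1/12)(3.5)(1.1)² = 0.35292 kg·m²; centre at d = 0.38 + 0.55 = 0.93 m, so I = I_cm + Md² gives I = 0.35292 + (3.5)(0.93)² = 3.3801 kg·m².
Point mass: I_cm = 0; centre at d = 0.38 + 0.55 + 0.55 = 1.48 m, so I = I_cm + Md² gives I = 0 + (5.8)(1.48)² = 12.704 kg·m².
Point mass: I_cm = 0; centre at d = 0.38 + 0.55 + 0.55 = 1.48 m, so I = I_cm + Md² gives I = 0 + (0.43)(1.48)² = 0.94187 kg·m².
Total I = 0.23682 + 3.3801 + 12.704 + 0.94187 = 17.263 kg·m².

17.3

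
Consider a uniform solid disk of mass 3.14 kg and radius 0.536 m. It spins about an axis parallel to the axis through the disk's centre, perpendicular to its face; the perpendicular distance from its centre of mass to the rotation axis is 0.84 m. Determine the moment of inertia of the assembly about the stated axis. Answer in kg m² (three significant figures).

2.67

I_cm = (1/2)MR² = (1/2)(3.14)(0.536)² = 0.45105 kg m²; centre at d = 0.84 m, so the parallel axis theorem gives I = 0.45105 + (3.14)(0.84)² = 2.6666 kg m².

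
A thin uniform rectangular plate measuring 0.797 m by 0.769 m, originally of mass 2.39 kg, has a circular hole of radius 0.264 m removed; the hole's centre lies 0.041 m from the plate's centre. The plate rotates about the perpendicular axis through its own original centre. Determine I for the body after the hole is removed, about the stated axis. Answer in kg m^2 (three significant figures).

Unpierced body about its centre: I₀ = (1/12)M(a²+b²) = (1/12)(2.39)[(0.797)² + (0.769)²] = 0.24429 kg m^2.
The removed disk has mass m = M·πr²/(ab) = (2.39)·π(0.264)²/(0.797·0.769) = 0.85383 kg (same uniform areal density).
Its moment of inertia about the rotation axis (parallel-axis theorem): I_hole = (1/2)mr² + md² = (1/2)(0.85383)(0.264)² + (0.85383)(0.041)² = 0.03119 kg m^2.
Treating the hole as negative mass, I = I₀ − I_hole = 0.24429 − 0.03119 = 0.2131 kg m^2.

0.213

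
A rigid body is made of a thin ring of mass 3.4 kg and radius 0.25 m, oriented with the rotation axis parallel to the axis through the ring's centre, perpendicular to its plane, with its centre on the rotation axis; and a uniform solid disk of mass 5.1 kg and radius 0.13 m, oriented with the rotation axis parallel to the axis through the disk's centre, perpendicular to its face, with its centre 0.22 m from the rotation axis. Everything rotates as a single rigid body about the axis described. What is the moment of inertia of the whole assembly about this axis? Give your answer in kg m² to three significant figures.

Thin ring: I_cm = MR² = (3.4)(0.25)² = 0.2125 kg m²; axis through the centre, so I = 0.2125 kg m².
Solid disk: I_cm = (1/2)MR² = (1/2)(5.1)(0.13)² = 0.043095 kg m²; centre at d = 0.22 m, so I = I_cm + Md² gives I = 0.043095 + (5.1)(0.22)² = 0.28993 kg m².
Total I = 0.2125 + 0.28993 = 0.50243 kg m².

0.502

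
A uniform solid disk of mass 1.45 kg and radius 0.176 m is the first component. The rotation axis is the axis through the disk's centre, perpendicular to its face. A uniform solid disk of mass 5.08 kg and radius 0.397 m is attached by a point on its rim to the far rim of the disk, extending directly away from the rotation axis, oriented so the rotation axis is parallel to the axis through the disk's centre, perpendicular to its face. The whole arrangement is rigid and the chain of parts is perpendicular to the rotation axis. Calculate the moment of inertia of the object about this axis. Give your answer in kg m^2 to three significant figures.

2.09

Solid disk: I_cm = (1/2)MR² = (1/2)(1.45)(0.176)² = 0.022458 kg m^2; axis through the centre, so I = 0.022458 kg m^2.
Solid disk: I_cm = (1/2)MR² = (1/2)(5.08)(0.397)² = 0.40033 kg m^2; centre at d = 0.176 + 0.397 = 0.573 m, so the parallel axis theorem gives I = 0.40033 + (5.08)(0.573)² = 2.0682 kg m^2.
Total I = 0.022458 + 2.0682 = 2.0907 kg m^2.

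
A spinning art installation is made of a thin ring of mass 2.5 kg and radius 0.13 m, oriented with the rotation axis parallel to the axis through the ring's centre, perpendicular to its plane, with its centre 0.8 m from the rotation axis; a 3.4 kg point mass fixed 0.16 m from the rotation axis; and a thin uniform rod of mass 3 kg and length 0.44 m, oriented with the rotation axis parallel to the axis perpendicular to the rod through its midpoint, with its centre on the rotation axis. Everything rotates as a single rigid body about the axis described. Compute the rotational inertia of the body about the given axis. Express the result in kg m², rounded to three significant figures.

Thin ring: I_cm = MR² = (2.5)(0.13)² = 0.04225 kg m²; centre at d = 0.8 m, so I = I_cm + Md² gives I = 0.04225 + (2.5)(0.8)² = 1.6423 kg m².
Point mass: I_cm = 0; centre at d = 0.16 m, so I = I_cm + Md² gives I = 0 + (3.4)(0.16)² = 0.08704 kg m².
Thin rod: I_cm = (1/12)ML² = (1/12)(3)(0.44)² = 0.0484 kg m²; axis through the centre, so I = 0.0484 kg m².
Total I = 1.6423 + 0.08704 + 0.0484 = 1.7777 kg m².

1.78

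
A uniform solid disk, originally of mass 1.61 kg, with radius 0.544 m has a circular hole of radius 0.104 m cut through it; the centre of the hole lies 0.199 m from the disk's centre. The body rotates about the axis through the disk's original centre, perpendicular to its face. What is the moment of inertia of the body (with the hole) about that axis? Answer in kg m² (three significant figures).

Unpierced body about its centre: I₀ = (1/2)MR² = (1/2)(1.61)(0.544)² = 0.23823 kg m².
The removed disk has mass m = M·(r/R)² = (1.61)(0.104/0.544)² = 0.058843 kg (same uniform areal density).
Its moment of inertia about the rotation axis (parallel-axis theorem): I_hole = (1/2)mr² + md² = (1/2)(0.058843)(0.104)² + (0.058843)(0.199)² = 0.0026485 kg m².
Treating the hole as negative mass, I = I₀ − I_hole = 0.23823 − 0.0026485 = 0.23558 kg m².

0.236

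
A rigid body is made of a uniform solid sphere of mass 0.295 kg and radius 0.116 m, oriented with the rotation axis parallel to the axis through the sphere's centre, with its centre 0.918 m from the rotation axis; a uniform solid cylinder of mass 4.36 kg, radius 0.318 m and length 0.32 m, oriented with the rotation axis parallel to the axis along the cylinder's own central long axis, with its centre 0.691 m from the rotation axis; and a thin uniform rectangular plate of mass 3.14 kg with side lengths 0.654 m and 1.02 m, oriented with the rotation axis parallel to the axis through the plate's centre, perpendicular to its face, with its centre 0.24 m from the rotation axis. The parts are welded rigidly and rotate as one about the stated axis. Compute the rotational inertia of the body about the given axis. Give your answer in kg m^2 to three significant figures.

Solid sphere: I_cm = (2/5)MR² = (2/5)(0.295)(0.116)² = 0.0015878 kg m^2; centre at d = 0.918 m, so I = I_cm + Md² gives I = 0.0015878 + (0.295)(0.918)² = 0.25019 kg m^2.
Solid cylinder: I_cm = (1/2)MR² = (1/2)(4.36)(0.318)² = 0.22045 kg m^2; centre at d = 0.691 m, so I = I_cm + Md² gives I = 0.22045 + (4.36)(0.691)² = 2.3023 kg m^2.
Rectangular plate: I_cm = (1/12)M(a²+b²) = (1/12)(3.14)[(0.654)² + (1.02)²] = 0.38416 kg m^2; centre at d = 0.24 m, so I = I_cm + Md² gives I = 0.38416 + (3.14)(0.24)² = 0.56502 kg m^2.
Total I = 0.25019 + 2.3023 + 0.56502 = 3.1175 kg m^2.

3.12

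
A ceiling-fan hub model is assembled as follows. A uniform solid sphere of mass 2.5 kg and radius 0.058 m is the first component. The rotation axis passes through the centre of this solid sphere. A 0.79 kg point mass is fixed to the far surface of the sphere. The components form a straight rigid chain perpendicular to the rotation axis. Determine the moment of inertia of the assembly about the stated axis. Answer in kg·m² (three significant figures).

Solid sphere: I_cm = (2/5)MR² = (2/5)(2.5)(0.058)² = 0.003364 kg·m²; axis through the centre, so I = 0.003364 kg·m².
Point mass: I_cm = 0; centre at d = 0.058 m, so the parallel axis theorem gives I = 0 + (0.79)(0.058)² = 0.0026576 kg·m².
Total I = 0.003364 + 0.0026576 = 0.0060216 kg·m².

0.00602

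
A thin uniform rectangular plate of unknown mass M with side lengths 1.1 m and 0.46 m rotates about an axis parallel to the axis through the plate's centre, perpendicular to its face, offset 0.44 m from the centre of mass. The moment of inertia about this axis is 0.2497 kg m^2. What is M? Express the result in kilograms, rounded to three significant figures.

I = I_cm + Md² = (1/12)M(a²+b²) + Md² = M·[0.0833333·[(1.1)² + (0.46)²] + (0.44)²] = M·0.31207.
So M = 0.2497 / 0.31207 = 0.80015 kg.

0.800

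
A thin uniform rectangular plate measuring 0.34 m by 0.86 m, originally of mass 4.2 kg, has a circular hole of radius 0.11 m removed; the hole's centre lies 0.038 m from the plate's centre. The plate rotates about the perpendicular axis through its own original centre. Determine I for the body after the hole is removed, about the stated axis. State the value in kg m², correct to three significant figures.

Unpierced body about its centre: I₀ = (1/12)M(a²+b²) = (1/12)(4.2)[(0.34)² + (0.86)²] = 0.29932 kg m².
The removed disk has mass m = M·πr²/(ab) = (4.2)·π(0.11)²/(0.34·0.86) = 0.54602 kg (same uniform areal density).
Its moment of inertia about the rotation axis (parallel-axis theorem): I_hole = (1/2)mr² + md² = (1/2)(0.54602)(0.11)² + (0.54602)(0.038)² = 0.0040919 kg m².
Treating the hole as negative mass, I = I₀ − I_hole = 0.29932 − 0.0040919 = 0.29523 kg m².

0.295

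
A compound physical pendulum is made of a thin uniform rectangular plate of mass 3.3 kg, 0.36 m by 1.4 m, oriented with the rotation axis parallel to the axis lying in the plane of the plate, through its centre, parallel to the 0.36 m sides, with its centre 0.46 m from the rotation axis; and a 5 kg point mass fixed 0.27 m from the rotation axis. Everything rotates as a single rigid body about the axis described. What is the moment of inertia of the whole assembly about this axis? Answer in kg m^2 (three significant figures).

1.60

Rectangular plate: I_cm = (1/12)Mb² = (1/12)(3.3)(1.4)² = 0.539 kg m^2; centre at d = 0.46 m, so I = I_cm + Md² gives I = 0.539 + (3.3)(0.46)² = 1.2373 kg m^2.
Point mass: I_cm = 0; centre at d = 0.27 m, so I = I_cm + Md² gives I = 0 + (5)(0.27)² = 0.3645 kg m^2.
Total I = 1.2373 + 0.3645 = 1.6018 kg m^2.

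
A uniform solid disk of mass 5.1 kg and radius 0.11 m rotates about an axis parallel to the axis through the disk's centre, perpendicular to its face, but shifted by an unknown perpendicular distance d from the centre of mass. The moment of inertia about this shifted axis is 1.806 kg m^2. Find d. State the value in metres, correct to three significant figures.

About the centre-of-mass axis, I_cm = (1/2)MR² = (1/2)(5.1)(0.11)² = 0.030855 kg m^2.
Parallel axis theorem: I = I_cm + Md², so Md² = 1.806 − 0.030855 = 1.7751 kg m^2.
d = √(1.7751 / 5.1) = 0.58997 m.

0.590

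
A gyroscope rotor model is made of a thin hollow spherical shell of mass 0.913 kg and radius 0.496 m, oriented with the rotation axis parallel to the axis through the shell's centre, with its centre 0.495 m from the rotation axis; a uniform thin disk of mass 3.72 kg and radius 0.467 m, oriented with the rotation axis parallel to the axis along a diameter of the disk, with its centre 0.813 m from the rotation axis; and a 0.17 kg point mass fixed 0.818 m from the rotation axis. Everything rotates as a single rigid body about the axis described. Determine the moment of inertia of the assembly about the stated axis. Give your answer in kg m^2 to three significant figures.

3.15

Spherical shell: I_cm = (2/3)MR² = (2/3)(0.913)(0.496)² = 0.14974 kg m^2; centre at d = 0.495 m, so the parallel axis theorem gives I = 0.14974 + (0.913)(0.495)² = 0.37345 kg m^2.
Thin disk: I_cm = (1/4)MR² = (1/4)(3.72)(0.467)² = 0.20282 kg m^2; centre at d = 0.813 m, so the parallel axis theorem gives I = 0.20282 + (3.72)(0.813)² = 2.6616 kg m^2.
Point mass: I_cm = 0; centre at d = 0.818 m, so the parallel axis theorem gives I = 0 + (0.17)(0.818)² = 0.11375 kg m^2.
Total I = 0.37345 + 2.6616 + 0.11375 = 3.1488 kg m^2.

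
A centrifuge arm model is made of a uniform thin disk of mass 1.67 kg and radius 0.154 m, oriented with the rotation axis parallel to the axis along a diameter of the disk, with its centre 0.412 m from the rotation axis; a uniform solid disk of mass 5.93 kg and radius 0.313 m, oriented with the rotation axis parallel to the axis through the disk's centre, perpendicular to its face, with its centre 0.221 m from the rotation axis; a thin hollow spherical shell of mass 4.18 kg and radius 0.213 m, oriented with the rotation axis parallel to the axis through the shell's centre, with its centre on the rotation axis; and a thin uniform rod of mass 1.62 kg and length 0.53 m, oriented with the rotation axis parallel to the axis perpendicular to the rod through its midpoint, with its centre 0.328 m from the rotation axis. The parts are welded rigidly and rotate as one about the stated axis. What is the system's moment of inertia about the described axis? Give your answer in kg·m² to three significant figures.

1.21

Thin disk: I_cm = (1/4)MR² = (1/4)(1.67)(0.154)² = 0.0099014 kg·m²; centre at d = 0.412 m, so I = I_cm + Md² gives I = 0.0099014 + (1.67)(0.412)² = 0.29337 kg·m².
Solid disk: I_cm = (1/2)MR² = (1/2)(5.93)(0.313)² = 0.29048 kg·m²; centre at d = 0.221 m, so I = I_cm + Md² gives I = 0.29048 + (5.93)(0.221)² = 0.58011 kg·m².
Spherical shell: I_cm = (2/3)MR² = (2/3)(4.18)(0.213)² = 0.12643 kg·m²; axis through the centre, so I = 0.12643 kg·m².
Thin rod: I_cm = (1/12)ML² = (1/12)(1.62)(0.53)² = 0.037922 kg·m²; centre at d = 0.328 m, so I = I_cm + Md² gives I = 0.037922 + (1.62)(0.328)² = 0.21221 kg·m².
Total I = 0.29337 + 0.58011 + 0.12643 + 0.21221 = 1.2121 kg·m².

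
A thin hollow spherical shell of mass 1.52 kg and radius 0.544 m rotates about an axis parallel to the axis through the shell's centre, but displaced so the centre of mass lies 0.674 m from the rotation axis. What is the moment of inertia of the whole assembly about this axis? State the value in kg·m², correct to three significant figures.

0.990

I_cm = (2/3)MR² = (2/3)(1.52)(0.544)² = 0.29988 kg·m²; centre at d = 0.674 m, so the parallel axis theorem gives I = 0.29988 + (1.52)(0.674)² = 0.99038 kg·m².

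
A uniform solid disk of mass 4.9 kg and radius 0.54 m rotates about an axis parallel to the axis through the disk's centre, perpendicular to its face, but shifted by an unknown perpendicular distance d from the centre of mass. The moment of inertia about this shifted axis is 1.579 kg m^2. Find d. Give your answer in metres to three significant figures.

0.420

About the centre-of-mass axis, I_cm = (1/2)MR² = (1/2)(4.9)(0.54)² = 0.71442 kg m^2.
Parallel axis theorem: I = I_cm + Md², so Md² = 1.579 − 0.71442 = 0.86458 kg m^2.
d = √(0.86458 / 4.9) = 0.42005 m.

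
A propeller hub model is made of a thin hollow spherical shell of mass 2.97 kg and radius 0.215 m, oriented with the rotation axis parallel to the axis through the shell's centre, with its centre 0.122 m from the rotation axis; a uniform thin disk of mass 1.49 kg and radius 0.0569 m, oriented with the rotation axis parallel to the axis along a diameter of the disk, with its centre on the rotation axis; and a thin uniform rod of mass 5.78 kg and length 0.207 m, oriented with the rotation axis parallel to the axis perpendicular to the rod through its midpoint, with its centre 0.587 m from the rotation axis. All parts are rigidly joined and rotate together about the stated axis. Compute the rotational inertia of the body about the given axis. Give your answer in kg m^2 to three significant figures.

2.15

Spherical shell: I_cm = (2/3)MR² = (2/3)(2.97)(0.215)² = 0.091525 kg m^2; centre at d = 0.122 m, so the parallel axis theorem gives I = 0.091525 + (2.97)(0.122)² = 0.13573 kg m^2.
Thin disk: I_cm = (1/4)MR² = (1/4)(1.49)(0.0569)² = 0.001206 kg m^2; axis through the centre, so I = 0.001206 kg m^2.
Thin rod: I_cm = (1/12)ML² = (1/12)(5.78)(0.207)² = 0.020639 kg m^2; centre at d = 0.587 m, so the parallel axis theorem gives I = 0.020639 + (5.78)(0.587)² = 2.0122 kg m^2.
Total I = 0.13573 + 0.001206 + 2.0122 = 2.1492 kg m^2.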